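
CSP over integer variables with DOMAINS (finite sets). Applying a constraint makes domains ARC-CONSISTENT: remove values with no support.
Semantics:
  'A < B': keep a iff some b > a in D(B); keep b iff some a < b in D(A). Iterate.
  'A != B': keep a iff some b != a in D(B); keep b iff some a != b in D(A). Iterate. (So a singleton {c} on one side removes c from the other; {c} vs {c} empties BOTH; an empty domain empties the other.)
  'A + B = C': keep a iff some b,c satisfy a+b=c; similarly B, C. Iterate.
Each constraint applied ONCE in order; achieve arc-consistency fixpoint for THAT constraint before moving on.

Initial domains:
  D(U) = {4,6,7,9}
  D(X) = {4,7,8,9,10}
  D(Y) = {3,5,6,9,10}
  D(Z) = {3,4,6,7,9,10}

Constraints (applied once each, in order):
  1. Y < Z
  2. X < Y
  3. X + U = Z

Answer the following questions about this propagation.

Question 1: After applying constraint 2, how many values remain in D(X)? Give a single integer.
Constraint 1 (Y < Z) on D(Y)={3,5,6,9,10} D(Z)={3,4,6,7,9,10}: Y {3,5,6,9,10}->{3,5,6,9}; Z {3,4,6,7,9,10}->{4,6,7,9,10}
Constraint 2 (X < Y) on D(X)={4,7,8,9,10} D(Y)={3,5,6,9}: X {4,7,8,9,10}->{4,7,8}; Y {3,5,6,9}->{5,6,9}
So after constraint 2: D(X)={4,7,8}, size = 3

Answer: 3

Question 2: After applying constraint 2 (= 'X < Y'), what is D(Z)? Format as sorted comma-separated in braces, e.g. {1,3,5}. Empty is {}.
Constraint 1 (Y < Z) on D(Y)={3,5,6,9,10} D(Z)={3,4,6,7,9,10}: Y {3,5,6,9,10}->{3,5,6,9}; Z {3,4,6,7,9,10}->{4,6,7,9,10}
Constraint 2 (X < Y) on D(X)={4,7,8,9,10} D(Y)={3,5,6,9}: X {4,7,8,9,10}->{4,7,8}; Y {3,5,6,9}->{5,6,9}
So after constraint 2: D(Z) = {4,6,7,9,10}

Answer: {4,6,7,9,10}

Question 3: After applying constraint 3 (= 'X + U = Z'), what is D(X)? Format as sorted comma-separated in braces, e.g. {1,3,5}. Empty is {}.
Constraint 1 (Y < Z) on D(Y)={3,5,6,9,10} D(Z)={3,4,6,7,9,10}: Y {3,5,6,9,10}->{3,5,6,9}; Z {3,4,6,7,9,10}->{4,6,7,9,10}
Constraint 2 (X < Y) on D(X)={4,7,8,9,10} D(Y)={3,5,6,9}: X {4,7,8,9,10}->{4,7,8}; Y {3,5,6,9}->{5,6,9}
Constraint 3 (X + U = Z) on D(X)={4,7,8} D(U)={4,6,7,9} D(Z)={4,6,7,9,10}: X {4,7,8}->{4}; U {4,6,7,9}->{6}; Z {4,6,7,9,10}->{10}
So after constraint 3: D(X) = {4}

Answer: {4}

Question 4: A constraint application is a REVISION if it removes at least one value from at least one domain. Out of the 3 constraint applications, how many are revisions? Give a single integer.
Constraint 1 (Y < Z) on D(Y)={3,5,6,9,10} D(Z)={3,4,6,7,9,10}: Y {3,5,6,9,10}->{3,5,6,9}; Z {3,4,6,7,9,10}->{4,6,7,9,10} => REVISION
Constraint 2 (X < Y) on D(X)={4,7,8,9,10} D(Y)={3,5,6,9}: X {4,7,8,9,10}->{4,7,8}; Y {3,5,6,9}->{5,6,9} => REVISION
Constraint 3 (X + U = Z) on D(X)={4,7,8} D(U)={4,6,7,9} D(Z)={4,6,7,9,10}: X {4,7,8}->{4}; U {4,6,7,9}->{6}; Z {4,6,7,9,10}->{10} => REVISION
Total revisions = 3

Answer: 3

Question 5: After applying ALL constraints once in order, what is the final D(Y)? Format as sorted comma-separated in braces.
Constraint 1 (Y < Z) on D(Y)={3,5,6,9,10} D(Z)={3,4,6,7,9,10}: Y {3,5,6,9,10}->{3,5,6,9}; Z {3,4,6,7,9,10}->{4,6,7,9,10}
Constraint 2 (X < Y) on D(X)={4,7,8,9,10} D(Y)={3,5,6,9}: X {4,7,8,9,10}->{4,7,8}; Y {3,5,6,9}->{5,6,9}
Constraint 3 (X + U = Z) on D(X)={4,7,8} D(U)={4,6,7,9} D(Z)={4,6,7,9,10}: X {4,7,8}->{4}; U {4,6,7,9}->{6}; Z {4,6,7,9,10}->{10}
So after all 3 constraints: D(Y) = {5,6,9}

Answer: {5,6,9}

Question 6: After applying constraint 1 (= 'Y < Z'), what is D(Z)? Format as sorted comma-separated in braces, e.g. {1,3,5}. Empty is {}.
Answer: {4,6,7,9,10}

Derivation:
Constraint 1 (Y < Z) on D(Y)={3,5,6,9,10} D(Z)={3,4,6,7,9,10}: Y {3,5,6,9,10}->{3,5,6,9}; Z {3,4,6,7,9,10}->{4,6,7,9,10}
So after constraint 1: D(Z) = {4,6,7,9,10}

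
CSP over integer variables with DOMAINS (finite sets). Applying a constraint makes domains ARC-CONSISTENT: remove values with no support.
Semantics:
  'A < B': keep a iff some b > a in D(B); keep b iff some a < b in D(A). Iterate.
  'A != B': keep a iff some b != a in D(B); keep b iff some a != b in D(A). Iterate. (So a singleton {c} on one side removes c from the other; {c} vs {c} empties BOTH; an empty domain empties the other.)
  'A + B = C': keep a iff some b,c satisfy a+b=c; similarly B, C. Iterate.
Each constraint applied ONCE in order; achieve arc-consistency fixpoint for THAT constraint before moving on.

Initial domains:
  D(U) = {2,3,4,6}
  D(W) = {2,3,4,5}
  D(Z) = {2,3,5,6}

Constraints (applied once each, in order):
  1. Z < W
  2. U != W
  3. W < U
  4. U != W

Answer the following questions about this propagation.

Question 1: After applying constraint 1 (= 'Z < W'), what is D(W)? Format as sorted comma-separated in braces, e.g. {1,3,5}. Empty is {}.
Constraint 1 (Z < W) on D(Z)={2,3,5,6} D(W)={2,3,4,5}: Z {2,3,5,6}->{2,3}; W {2,3,4,5}->{3,4,5}
So after constraint 1: D(W) = {3,4,5}

Answer: {3,4,5}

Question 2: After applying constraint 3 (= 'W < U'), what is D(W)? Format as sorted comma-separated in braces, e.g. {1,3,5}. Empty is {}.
Answer: {3,4,5}

Derivation:
Constraint 1 (Z < W) on D(Z)={2,3,5,6} D(W)={2,3,4,5}: Z {2,3,5,6}->{2,3}; W {2,3,4,5}->{3,4,5}
Constraint 2 (U != W) on D(U)={2,3,4,6} D(W)={3,4,5}: no change
Constraint 3 (W < U) on D(W)={3,4,5} D(U)={2,3,4,6}: U {2,3,4,6}->{4,6}
So after constraint 3: D(W) = {3,4,5}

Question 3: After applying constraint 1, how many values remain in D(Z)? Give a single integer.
Answer: 2

Derivation:
Constraint 1 (Z < W) on D(Z)={2,3,5,6} D(W)={2,3,4,5}: Z {2,3,5,6}->{2,3}; W {2,3,4,5}->{3,4,5}
So after constraint 1: D(Z)={2,3}, size = 2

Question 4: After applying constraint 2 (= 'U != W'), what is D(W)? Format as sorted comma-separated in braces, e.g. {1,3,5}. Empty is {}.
Constraint 1 (Z < W) on D(Z)={2,3,5,6} D(W)={2,3,4,5}: Z {2,3,5,6}->{2,3}; W {2,3,4,5}->{3,4,5}
Constraint 2 (U != W) on D(U)={2,3,4,6} D(W)={3,4,5}: no change
So after constraint 2: D(W) = {3,4,5}

Answer: {3,4,5}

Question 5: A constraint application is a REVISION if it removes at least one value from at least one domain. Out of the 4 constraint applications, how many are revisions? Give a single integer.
Answer: 2

Derivation:
Constraint 1 (Z < W) on D(Z)={2,3,5,6} D(W)={2,3,4,5}: Z {2,3,5,6}->{2,3}; W {2,3,4,5}->{3,4,5} => REVISION
Constraint 2 (U != W) on D(U)={2,3,4,6} D(W)={3,4,5}: no change => not a revision
Constraint 3 (W < U) on D(W)={3,4,5} D(U)={2,3,4,6}: U {2,3,4,6}->{4,6} => REVISION
Constraint 4 (U != W) on D(U)={4,6} D(W)={3,4,5}: no change => not a revision
Total revisions = 2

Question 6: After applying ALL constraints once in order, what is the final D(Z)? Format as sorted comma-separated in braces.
Answer: {2,3}

Derivation:
Constraint 1 (Z < W) on D(Z)={2,3,5,6} D(W)={2,3,4,5}: Z {2,3,5,6}->{2,3}; W {2,3,4,5}->{3,4,5}
Constraint 2 (U != W) on D(U)={2,3,4,6} D(W)={3,4,5}: no change
Constraint 3 (W < U) on D(W)={3,4,5} D(U)={2,3,4,6}: U {2,3,4,6}->{4,6}
Constraint 4 (U != W) on D(U)={4,6} D(W)={3,4,5}: no change
So after all 4 constraints: D(Z) = {2,3}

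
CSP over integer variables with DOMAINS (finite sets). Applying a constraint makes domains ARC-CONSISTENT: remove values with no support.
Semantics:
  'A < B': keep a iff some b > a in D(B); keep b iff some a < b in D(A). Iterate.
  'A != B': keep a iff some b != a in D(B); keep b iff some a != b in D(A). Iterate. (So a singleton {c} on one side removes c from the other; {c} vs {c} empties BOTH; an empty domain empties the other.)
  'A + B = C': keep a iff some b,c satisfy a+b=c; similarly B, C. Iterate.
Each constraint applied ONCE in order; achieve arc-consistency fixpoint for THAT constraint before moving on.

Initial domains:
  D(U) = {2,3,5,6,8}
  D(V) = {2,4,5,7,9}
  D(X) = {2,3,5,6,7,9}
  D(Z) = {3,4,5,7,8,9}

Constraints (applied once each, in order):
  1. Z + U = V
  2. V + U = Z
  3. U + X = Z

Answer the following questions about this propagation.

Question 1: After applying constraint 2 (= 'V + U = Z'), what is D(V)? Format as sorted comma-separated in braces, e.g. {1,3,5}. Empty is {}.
Answer: {5}

Derivation:
Constraint 1 (Z + U = V) on D(Z)={3,4,5,7,8,9} D(U)={2,3,5,6,8} D(V)={2,4,5,7,9}: Z {3,4,5,7,8,9}->{3,4,5,7}; U {2,3,5,6,8}->{2,3,5,6}; V {2,4,5,7,9}->{5,7,9}
Constraint 2 (V + U = Z) on D(V)={5,7,9} D(U)={2,3,5,6} D(Z)={3,4,5,7}: V {5,7,9}->{5}; U {2,3,5,6}->{2}; Z {3,4,5,7}->{7}
So after constraint 2: D(V) = {5}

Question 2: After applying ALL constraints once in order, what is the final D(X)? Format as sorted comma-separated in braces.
Answer: {5}

Derivation:
Constraint 1 (Z + U = V) on D(Z)={3,4,5,7,8,9} D(U)={2,3,5,6,8} D(V)={2,4,5,7,9}: Z {3,4,5,7,8,9}->{3,4,5,7}; U {2,3,5,6,8}->{2,3,5,6}; V {2,4,5,7,9}->{5,7,9}
Constraint 2 (V + U = Z) on D(V)={5,7,9} D(U)={2,3,5,6} D(Z)={3,4,5,7}: V {5,7,9}->{5}; U {2,3,5,6}->{2}; Z {3,4,5,7}->{7}
Constraint 3 (U + X = Z) on D(U)={2} D(X)={2,3,5,6,7,9} D(Z)={7}: X {2,3,5,6,7,9}->{5}
So after all 3 constraints: D(X) = {5}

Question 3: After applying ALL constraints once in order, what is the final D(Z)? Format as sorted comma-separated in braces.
Constraint 1 (Z + U = V) on D(Z)={3,4,5,7,8,9} D(U)={2,3,5,6,8} D(V)={2,4,5,7,9}: Z {3,4,5,7,8,9}->{3,4,5,7}; U {2,3,5,6,8}->{2,3,5,6}; V {2,4,5,7,9}->{5,7,9}
Constraint 2 (V + U = Z) on D(V)={5,7,9} D(U)={2,3,5,6} D(Z)={3,4,5,7}: V {5,7,9}->{5}; U {2,3,5,6}->{2}; Z {3,4,5,7}->{7}
Constraint 3 (U + X = Z) on D(U)={2} D(X)={2,3,5,6,7,9} D(Z)={7}: X {2,3,5,6,7,9}->{5}
So after all 3 constraints: D(Z) = {7}

Answer: {7}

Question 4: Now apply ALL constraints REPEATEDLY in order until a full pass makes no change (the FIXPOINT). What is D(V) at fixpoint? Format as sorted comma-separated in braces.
Answer: {}

Derivation:
pass 0 (initial): D(V)={2,4,5,7,9}
pass 1: U {2,3,5,6,8}->{2}; V {2,4,5,7,9}->{5}; X {2,3,5,6,7,9}->{5}; Z {3,4,5,7,8,9}->{7}
pass 2: U {2}->{}; V {5}->{}; X {5}->{}; Z {7}->{}
pass 3: no change
Fixpoint after 3 passes: D(V) = {}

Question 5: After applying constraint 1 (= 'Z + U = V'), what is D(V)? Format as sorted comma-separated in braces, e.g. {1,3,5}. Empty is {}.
Constraint 1 (Z + U = V) on D(Z)={3,4,5,7,8,9} D(U)={2,3,5,6,8} D(V)={2,4,5,7,9}: Z {3,4,5,7,8,9}->{3,4,5,7}; U {2,3,5,6,8}->{2,3,5,6}; V {2,4,5,7,9}->{5,7,9}
So after constraint 1: D(V) = {5,7,9}

Answer: {5,7,9}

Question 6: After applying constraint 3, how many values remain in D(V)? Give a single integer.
Answer: 1

Derivation:
Constraint 1 (Z + U = V) on D(Z)={3,4,5,7,8,9} D(U)={2,3,5,6,8} D(V)={2,4,5,7,9}: Z {3,4,5,7,8,9}->{3,4,5,7}; U {2,3,5,6,8}->{2,3,5,6}; V {2,4,5,7,9}->{5,7,9}
Constraint 2 (V + U = Z) on D(V)={5,7,9} D(U)={2,3,5,6} D(Z)={3,4,5,7}: V {5,7,9}->{5}; U {2,3,5,6}->{2}; Z {3,4,5,7}->{7}
Constraint 3 (U + X = Z) on D(U)={2} D(X)={2,3,5,6,7,9} D(Z)={7}: X {2,3,5,6,7,9}->{5}
So after constraint 3: D(V)={5}, size = 1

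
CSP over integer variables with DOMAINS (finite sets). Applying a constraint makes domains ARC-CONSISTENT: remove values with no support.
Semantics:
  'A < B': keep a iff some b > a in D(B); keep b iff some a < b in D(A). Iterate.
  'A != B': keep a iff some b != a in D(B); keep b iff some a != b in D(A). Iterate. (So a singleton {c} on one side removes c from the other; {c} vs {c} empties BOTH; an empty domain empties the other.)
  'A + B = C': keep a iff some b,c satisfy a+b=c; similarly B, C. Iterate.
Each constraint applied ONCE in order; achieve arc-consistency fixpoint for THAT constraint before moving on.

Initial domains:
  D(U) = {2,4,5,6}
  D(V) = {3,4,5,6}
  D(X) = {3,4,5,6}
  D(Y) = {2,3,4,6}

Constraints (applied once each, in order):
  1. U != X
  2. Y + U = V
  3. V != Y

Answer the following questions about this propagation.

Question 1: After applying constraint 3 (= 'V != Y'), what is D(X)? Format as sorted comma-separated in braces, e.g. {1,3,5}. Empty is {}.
Constraint 1 (U != X) on D(U)={2,4,5,6} D(X)={3,4,5,6}: no change
Constraint 2 (Y + U = V) on D(Y)={2,3,4,6} D(U)={2,4,5,6} D(V)={3,4,5,6}: Y {2,3,4,6}->{2,3,4}; U {2,4,5,6}->{2,4}; V {3,4,5,6}->{4,5,6}
Constraint 3 (V != Y) on D(V)={4,5,6} D(Y)={2,3,4}: no change
So after constraint 3: D(X) = {3,4,5,6}

Answer: {3,4,5,6}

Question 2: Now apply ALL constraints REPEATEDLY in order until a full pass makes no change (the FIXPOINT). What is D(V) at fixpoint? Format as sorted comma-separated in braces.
pass 0 (initial): D(V)={3,4,5,6}
pass 1: U {2,4,5,6}->{2,4}; V {3,4,5,6}->{4,5,6}; Y {2,3,4,6}->{2,3,4}
pass 2: no change
Fixpoint after 2 passes: D(V) = {4,5,6}

Answer: {4,5,6}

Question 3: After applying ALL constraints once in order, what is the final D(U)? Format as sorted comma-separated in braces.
Answer: {2,4}

Derivation:
Constraint 1 (U != X) on D(U)={2,4,5,6} D(X)={3,4,5,6}: no change
Constraint 2 (Y + U = V) on D(Y)={2,3,4,6} D(U)={2,4,5,6} D(V)={3,4,5,6}: Y {2,3,4,6}->{2,3,4}; U {2,4,5,6}->{2,4}; V {3,4,5,6}->{4,5,6}
Constraint 3 (V != Y) on D(V)={4,5,6} D(Y)={2,3,4}: no change
So after all 3 constraints: D(U) = {2,4}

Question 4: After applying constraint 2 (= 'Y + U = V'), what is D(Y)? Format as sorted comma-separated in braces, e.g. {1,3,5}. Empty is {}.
Constraint 1 (U != X) on D(U)={2,4,5,6} D(X)={3,4,5,6}: no change
Constraint 2 (Y + U = V) on D(Y)={2,3,4,6} D(U)={2,4,5,6} D(V)={3,4,5,6}: Y {2,3,4,6}->{2,3,4}; U {2,4,5,6}->{2,4}; V {3,4,5,6}->{4,5,6}
So after constraint 2: D(Y) = {2,3,4}

Answer: {2,3,4}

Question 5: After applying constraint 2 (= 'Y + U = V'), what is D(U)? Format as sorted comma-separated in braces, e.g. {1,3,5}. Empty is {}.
Constraint 1 (U != X) on D(U)={2,4,5,6} D(X)={3,4,5,6}: no change
Constraint 2 (Y + U = V) on D(Y)={2,3,4,6} D(U)={2,4,5,6} D(V)={3,4,5,6}: Y {2,3,4,6}->{2,3,4}; U {2,4,5,6}->{2,4}; V {3,4,5,6}->{4,5,6}
So after constraint 2: D(U) = {2,4}

Answer: {2,4}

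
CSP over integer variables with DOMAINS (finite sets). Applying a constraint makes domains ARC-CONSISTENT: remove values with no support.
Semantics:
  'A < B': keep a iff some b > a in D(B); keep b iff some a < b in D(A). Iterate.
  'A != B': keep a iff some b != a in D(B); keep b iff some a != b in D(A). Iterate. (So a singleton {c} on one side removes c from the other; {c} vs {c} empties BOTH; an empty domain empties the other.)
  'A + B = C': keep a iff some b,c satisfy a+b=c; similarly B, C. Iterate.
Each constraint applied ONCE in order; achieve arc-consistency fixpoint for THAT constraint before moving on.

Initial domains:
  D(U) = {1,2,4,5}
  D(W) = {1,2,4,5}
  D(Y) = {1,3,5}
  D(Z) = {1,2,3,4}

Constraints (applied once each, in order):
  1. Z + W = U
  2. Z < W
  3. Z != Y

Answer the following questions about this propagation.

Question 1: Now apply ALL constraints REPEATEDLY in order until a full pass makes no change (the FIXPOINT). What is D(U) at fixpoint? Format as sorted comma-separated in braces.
Answer: {4,5}

Derivation:
pass 0 (initial): D(U)={1,2,4,5}
pass 1: U {1,2,4,5}->{2,4,5}; W {1,2,4,5}->{2,4}; Z {1,2,3,4}->{1,2,3}
pass 2: U {2,4,5}->{4,5}
pass 3: no change
Fixpoint after 3 passes: D(U) = {4,5}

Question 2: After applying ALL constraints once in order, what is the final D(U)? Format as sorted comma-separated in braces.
Constraint 1 (Z + W = U) on D(Z)={1,2,3,4} D(W)={1,2,4,5} D(U)={1,2,4,5}: W {1,2,4,5}->{1,2,4}; U {1,2,4,5}->{2,4,5}
Constraint 2 (Z < W) on D(Z)={1,2,3,4} D(W)={1,2,4}: Z {1,2,3,4}->{1,2,3}; W {1,2,4}->{2,4}
Constraint 3 (Z != Y) on D(Z)={1,2,3} D(Y)={1,3,5}: no change
So after all 3 constraints: D(U) = {2,4,5}

Answer: {2,4,5}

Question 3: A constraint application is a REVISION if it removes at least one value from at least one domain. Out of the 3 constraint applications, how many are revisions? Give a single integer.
Answer: 2

Derivation:
Constraint 1 (Z + W = U) on D(Z)={1,2,3,4} D(W)={1,2,4,5} D(U)={1,2,4,5}: W {1,2,4,5}->{1,2,4}; U {1,2,4,5}->{2,4,5} => REVISION
Constraint 2 (Z < W) on D(Z)={1,2,3,4} D(W)={1,2,4}: Z {1,2,3,4}->{1,2,3}; W {1,2,4}->{2,4} => REVISION
Constraint 3 (Z != Y) on D(Z)={1,2,3} D(Y)={1,3,5}: no change => not a revision
Total revisions = 2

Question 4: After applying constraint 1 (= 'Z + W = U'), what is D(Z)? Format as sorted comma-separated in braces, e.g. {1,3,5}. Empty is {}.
Answer: {1,2,3,4}

Derivation:
Constraint 1 (Z + W = U) on D(Z)={1,2,3,4} D(W)={1,2,4,5} D(U)={1,2,4,5}: W {1,2,4,5}->{1,2,4}; U {1,2,4,5}->{2,4,5}
So after constraint 1: D(Z) = {1,2,3,4}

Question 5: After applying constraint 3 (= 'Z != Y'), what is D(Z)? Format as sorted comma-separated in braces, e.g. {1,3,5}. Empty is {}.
Constraint 1 (Z + W = U) on D(Z)={1,2,3,4} D(W)={1,2,4,5} D(U)={1,2,4,5}: W {1,2,4,5}->{1,2,4}; U {1,2,4,5}->{2,4,5}
Constraint 2 (Z < W) on D(Z)={1,2,3,4} D(W)={1,2,4}: Z {1,2,3,4}->{1,2,3}; W {1,2,4}->{2,4}
Constraint 3 (Z != Y) on D(Z)={1,2,3} D(Y)={1,3,5}: no change
So after constraint 3: D(Z) = {1,2,3}

Answer: {1,2,3}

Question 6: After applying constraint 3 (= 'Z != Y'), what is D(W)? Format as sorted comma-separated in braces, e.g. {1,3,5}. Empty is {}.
Answer: {2,4}

Derivation:
Constraint 1 (Z + W = U) on D(Z)={1,2,3,4} D(W)={1,2,4,5} D(U)={1,2,4,5}: W {1,2,4,5}->{1,2,4}; U {1,2,4,5}->{2,4,5}
Constraint 2 (Z < W) on D(Z)={1,2,3,4} D(W)={1,2,4}: Z {1,2,3,4}->{1,2,3}; W {1,2,4}->{2,4}
Constraint 3 (Z != Y) on D(Z)={1,2,3} D(Y)={1,3,5}: no change
So after constraint 3: D(W) = {2,4}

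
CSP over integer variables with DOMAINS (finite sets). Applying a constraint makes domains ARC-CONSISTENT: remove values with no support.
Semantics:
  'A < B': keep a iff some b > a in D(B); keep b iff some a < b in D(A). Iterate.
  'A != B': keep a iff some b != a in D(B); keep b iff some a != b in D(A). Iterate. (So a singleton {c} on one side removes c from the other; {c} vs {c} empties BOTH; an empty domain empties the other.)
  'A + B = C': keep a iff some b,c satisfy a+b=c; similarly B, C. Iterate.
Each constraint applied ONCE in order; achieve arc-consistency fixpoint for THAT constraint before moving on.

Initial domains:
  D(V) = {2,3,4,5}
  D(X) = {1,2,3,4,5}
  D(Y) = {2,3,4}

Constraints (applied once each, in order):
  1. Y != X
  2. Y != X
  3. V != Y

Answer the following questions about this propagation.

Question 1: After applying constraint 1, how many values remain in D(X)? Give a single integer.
Constraint 1 (Y != X) on D(Y)={2,3,4} D(X)={1,2,3,4,5}: no change
So after constraint 1: D(X)={1,2,3,4,5}, size = 5

Answer: 5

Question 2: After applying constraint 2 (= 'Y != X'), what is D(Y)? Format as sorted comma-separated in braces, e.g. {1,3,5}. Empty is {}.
Answer: {2,3,4}

Derivation:
Constraint 1 (Y != X) on D(Y)={2,3,4} D(X)={1,2,3,4,5}: no change
Constraint 2 (Y != X) on D(Y)={2,3,4} D(X)={1,2,3,4,5}: no change
So after constraint 2: D(Y) = {2,3,4}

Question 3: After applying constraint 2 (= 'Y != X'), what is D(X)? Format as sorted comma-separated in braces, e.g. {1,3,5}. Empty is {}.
Answer: {1,2,3,4,5}

Derivation:
Constraint 1 (Y != X) on D(Y)={2,3,4} D(X)={1,2,3,4,5}: no change
Constraint 2 (Y != X) on D(Y)={2,3,4} D(X)={1,2,3,4,5}: no change
So after constraint 2: D(X) = {1,2,3,4,5}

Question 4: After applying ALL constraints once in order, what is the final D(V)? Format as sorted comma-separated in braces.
Answer: {2,3,4,5}

Derivation:
Constraint 1 (Y != X) on D(Y)={2,3,4} D(X)={1,2,3,4,5}: no change
Constraint 2 (Y != X) on D(Y)={2,3,4} D(X)={1,2,3,4,5}: no change
Constraint 3 (V != Y) on D(V)={2,3,4,5} D(Y)={2,3,4}: no change
So after all 3 constraints: D(V) = {2,3,4,5}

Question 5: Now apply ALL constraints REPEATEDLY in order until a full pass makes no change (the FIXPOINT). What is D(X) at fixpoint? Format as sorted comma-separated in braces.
Answer: {1,2,3,4,5}

Derivation:
pass 0 (initial): D(X)={1,2,3,4,5}
pass 1: no change
Fixpoint after 1 passes: D(X) = {1,2,3,4,5}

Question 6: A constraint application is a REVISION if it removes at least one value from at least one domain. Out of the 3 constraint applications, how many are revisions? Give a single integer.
Constraint 1 (Y != X) on D(Y)={2,3,4} D(X)={1,2,3,4,5}: no change => not a revision
Constraint 2 (Y != X) on D(Y)={2,3,4} D(X)={1,2,3,4,5}: no change => not a revision
Constraint 3 (V != Y) on D(V)={2,3,4,5} D(Y)={2,3,4}: no change => not a revision
Total revisions = 0

Answer: 0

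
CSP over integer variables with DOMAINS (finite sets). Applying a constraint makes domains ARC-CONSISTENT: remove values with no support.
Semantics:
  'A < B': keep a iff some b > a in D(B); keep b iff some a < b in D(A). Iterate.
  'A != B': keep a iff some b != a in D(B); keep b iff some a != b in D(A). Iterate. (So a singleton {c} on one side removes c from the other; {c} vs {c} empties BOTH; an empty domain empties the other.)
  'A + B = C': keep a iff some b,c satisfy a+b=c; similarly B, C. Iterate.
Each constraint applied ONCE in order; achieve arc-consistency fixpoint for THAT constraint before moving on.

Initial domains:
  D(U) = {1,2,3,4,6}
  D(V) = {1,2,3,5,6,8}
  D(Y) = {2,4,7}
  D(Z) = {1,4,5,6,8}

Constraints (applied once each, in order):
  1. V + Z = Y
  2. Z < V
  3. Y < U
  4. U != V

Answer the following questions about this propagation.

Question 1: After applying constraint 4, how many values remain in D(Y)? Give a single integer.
Constraint 1 (V + Z = Y) on D(V)={1,2,3,5,6,8} D(Z)={1,4,5,6,8} D(Y)={2,4,7}: V {1,2,3,5,6,8}->{1,2,3,6}; Z {1,4,5,6,8}->{1,4,5,6}
Constraint 2 (Z < V) on D(Z)={1,4,5,6} D(V)={1,2,3,6}: Z {1,4,5,6}->{1,4,5}; V {1,2,3,6}->{2,3,6}
Constraint 3 (Y < U) on D(Y)={2,4,7} D(U)={1,2,3,4,6}: Y {2,4,7}->{2,4}; U {1,2,3,4,6}->{3,4,6}
Constraint 4 (U != V) on D(U)={3,4,6} D(V)={2,3,6}: no change
So after constraint 4: D(Y)={2,4}, size = 2

Answer: 2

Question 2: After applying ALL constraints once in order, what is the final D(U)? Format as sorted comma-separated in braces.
Constraint 1 (V + Z = Y) on D(V)={1,2,3,5,6,8} D(Z)={1,4,5,6,8} D(Y)={2,4,7}: V {1,2,3,5,6,8}->{1,2,3,6}; Z {1,4,5,6,8}->{1,4,5,6}
Constraint 2 (Z < V) on D(Z)={1,4,5,6} D(V)={1,2,3,6}: Z {1,4,5,6}->{1,4,5}; V {1,2,3,6}->{2,3,6}
Constraint 3 (Y < U) on D(Y)={2,4,7} D(U)={1,2,3,4,6}: Y {2,4,7}->{2,4}; U {1,2,3,4,6}->{3,4,6}
Constraint 4 (U != V) on D(U)={3,4,6} D(V)={2,3,6}: no change
So after all 4 constraints: D(U) = {3,4,6}

Answer: {3,4,6}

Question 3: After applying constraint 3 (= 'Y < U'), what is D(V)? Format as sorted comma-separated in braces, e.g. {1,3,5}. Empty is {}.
Constraint 1 (V + Z = Y) on D(V)={1,2,3,5,6,8} D(Z)={1,4,5,6,8} D(Y)={2,4,7}: V {1,2,3,5,6,8}->{1,2,3,6}; Z {1,4,5,6,8}->{1,4,5,6}
Constraint 2 (Z < V) on D(Z)={1,4,5,6} D(V)={1,2,3,6}: Z {1,4,5,6}->{1,4,5}; V {1,2,3,6}->{2,3,6}
Constraint 3 (Y < U) on D(Y)={2,4,7} D(U)={1,2,3,4,6}: Y {2,4,7}->{2,4}; U {1,2,3,4,6}->{3,4,6}
So after constraint 3: D(V) = {2,3,6}

Answer: {2,3,6}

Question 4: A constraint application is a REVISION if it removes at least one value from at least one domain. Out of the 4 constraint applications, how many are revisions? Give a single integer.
Constraint 1 (V + Z = Y) on D(V)={1,2,3,5,6,8} D(Z)={1,4,5,6,8} D(Y)={2,4,7}: V {1,2,3,5,6,8}->{1,2,3,6}; Z {1,4,5,6,8}->{1,4,5,6} => REVISION
Constraint 2 (Z < V) on D(Z)={1,4,5,6} D(V)={1,2,3,6}: Z {1,4,5,6}->{1,4,5}; V {1,2,3,6}->{2,3,6} => REVISION
Constraint 3 (Y < U) on D(Y)={2,4,7} D(U)={1,2,3,4,6}: Y {2,4,7}->{2,4}; U {1,2,3,4,6}->{3,4,6} => REVISION
Constraint 4 (U != V) on D(U)={3,4,6} D(V)={2,3,6}: no change => not a revision
Total revisions = 3

Answer: 3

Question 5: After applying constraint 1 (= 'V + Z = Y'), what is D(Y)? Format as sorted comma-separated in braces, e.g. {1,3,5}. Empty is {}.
Answer: {2,4,7}

Derivation:
Constraint 1 (V + Z = Y) on D(V)={1,2,3,5,6,8} D(Z)={1,4,5,6,8} D(Y)={2,4,7}: V {1,2,3,5,6,8}->{1,2,3,6}; Z {1,4,5,6,8}->{1,4,5,6}
So after constraint 1: D(Y) = {2,4,7}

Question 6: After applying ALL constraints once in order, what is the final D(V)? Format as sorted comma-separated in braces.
Constraint 1 (V + Z = Y) on D(V)={1,2,3,5,6,8} D(Z)={1,4,5,6,8} D(Y)={2,4,7}: V {1,2,3,5,6,8}->{1,2,3,6}; Z {1,4,5,6,8}->{1,4,5,6}
Constraint 2 (Z < V) on D(Z)={1,4,5,6} D(V)={1,2,3,6}: Z {1,4,5,6}->{1,4,5}; V {1,2,3,6}->{2,3,6}
Constraint 3 (Y < U) on D(Y)={2,4,7} D(U)={1,2,3,4,6}: Y {2,4,7}->{2,4}; U {1,2,3,4,6}->{3,4,6}
Constraint 4 (U != V) on D(U)={3,4,6} D(V)={2,3,6}: no change
So after all 4 constraints: D(V) = {2,3,6}

Answer: {2,3,6}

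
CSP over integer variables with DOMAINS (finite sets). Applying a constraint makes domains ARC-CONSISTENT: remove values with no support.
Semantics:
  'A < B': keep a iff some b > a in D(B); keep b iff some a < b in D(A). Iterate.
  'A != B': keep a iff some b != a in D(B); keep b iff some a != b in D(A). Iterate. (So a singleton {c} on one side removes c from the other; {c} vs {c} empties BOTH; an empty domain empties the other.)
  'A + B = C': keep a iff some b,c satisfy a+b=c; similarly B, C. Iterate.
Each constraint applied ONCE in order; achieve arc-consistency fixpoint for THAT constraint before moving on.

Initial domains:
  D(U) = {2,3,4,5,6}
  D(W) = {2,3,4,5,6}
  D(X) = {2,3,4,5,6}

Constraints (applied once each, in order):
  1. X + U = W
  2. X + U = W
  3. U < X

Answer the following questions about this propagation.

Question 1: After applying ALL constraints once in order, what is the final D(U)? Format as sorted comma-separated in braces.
Answer: {2,3}

Derivation:
Constraint 1 (X + U = W) on D(X)={2,3,4,5,6} D(U)={2,3,4,5,6} D(W)={2,3,4,5,6}: X {2,3,4,5,6}->{2,3,4}; U {2,3,4,5,6}->{2,3,4}; W {2,3,4,5,6}->{4,5,6}
Constraint 2 (X + U = W) on D(X)={2,3,4} D(U)={2,3,4} D(W)={4,5,6}: no change
Constraint 3 (U < X) on D(U)={2,3,4} D(X)={2,3,4}: U {2,3,4}->{2,3}; X {2,3,4}->{3,4}
So after all 3 constraints: D(U) = {2,3}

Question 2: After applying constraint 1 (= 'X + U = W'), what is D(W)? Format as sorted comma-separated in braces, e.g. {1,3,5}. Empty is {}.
Answer: {4,5,6}

Derivation:
Constraint 1 (X + U = W) on D(X)={2,3,4,5,6} D(U)={2,3,4,5,6} D(W)={2,3,4,5,6}: X {2,3,4,5,6}->{2,3,4}; U {2,3,4,5,6}->{2,3,4}; W {2,3,4,5,6}->{4,5,6}
So after constraint 1: D(W) = {4,5,6}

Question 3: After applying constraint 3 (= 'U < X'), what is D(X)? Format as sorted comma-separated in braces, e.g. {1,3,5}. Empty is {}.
Constraint 1 (X + U = W) on D(X)={2,3,4,5,6} D(U)={2,3,4,5,6} D(W)={2,3,4,5,6}: X {2,3,4,5,6}->{2,3,4}; U {2,3,4,5,6}->{2,3,4}; W {2,3,4,5,6}->{4,5,6}
Constraint 2 (X + U = W) on D(X)={2,3,4} D(U)={2,3,4} D(W)={4,5,6}: no change
Constraint 3 (U < X) on D(U)={2,3,4} D(X)={2,3,4}: U {2,3,4}->{2,3}; X {2,3,4}->{3,4}
So after constraint 3: D(X) = {3,4}

Answer: {3,4}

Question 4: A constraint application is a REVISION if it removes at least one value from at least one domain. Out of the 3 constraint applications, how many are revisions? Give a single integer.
Constraint 1 (X + U = W) on D(X)={2,3,4,5,6} D(U)={2,3,4,5,6} D(W)={2,3,4,5,6}: X {2,3,4,5,6}->{2,3,4}; U {2,3,4,5,6}->{2,3,4}; W {2,3,4,5,6}->{4,5,6} => REVISION
Constraint 2 (X + U = W) on D(X)={2,3,4} D(U)={2,3,4} D(W)={4,5,6}: no change => not a revision
Constraint 3 (U < X) on D(U)={2,3,4} D(X)={2,3,4}: U {2,3,4}->{2,3}; X {2,3,4}->{3,4} => REVISION
Total revisions = 2

Answer: 2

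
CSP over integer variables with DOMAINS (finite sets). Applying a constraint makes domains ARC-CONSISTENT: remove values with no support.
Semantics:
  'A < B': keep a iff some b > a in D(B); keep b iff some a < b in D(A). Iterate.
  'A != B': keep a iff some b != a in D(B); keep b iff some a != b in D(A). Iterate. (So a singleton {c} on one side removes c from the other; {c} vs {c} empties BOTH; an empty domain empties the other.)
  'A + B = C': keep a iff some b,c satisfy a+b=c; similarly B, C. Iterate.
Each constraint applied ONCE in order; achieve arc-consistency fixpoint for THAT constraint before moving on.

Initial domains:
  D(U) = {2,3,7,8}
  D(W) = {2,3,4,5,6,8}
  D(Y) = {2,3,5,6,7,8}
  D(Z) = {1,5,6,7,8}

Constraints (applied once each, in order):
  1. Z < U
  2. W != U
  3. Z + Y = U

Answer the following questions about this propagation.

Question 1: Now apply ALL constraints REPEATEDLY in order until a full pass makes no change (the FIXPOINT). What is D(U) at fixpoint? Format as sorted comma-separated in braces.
pass 0 (initial): D(U)={2,3,7,8}
pass 1: U {2,3,7,8}->{3,7,8}; Y {2,3,5,6,7,8}->{2,3,6,7}; Z {1,5,6,7,8}->{1,5,6}
pass 2: no change
Fixpoint after 2 passes: D(U) = {3,7,8}

Answer: {3,7,8}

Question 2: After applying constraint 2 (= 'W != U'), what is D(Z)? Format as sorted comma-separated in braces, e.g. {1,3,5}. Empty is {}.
Constraint 1 (Z < U) on D(Z)={1,5,6,7,8} D(U)={2,3,7,8}: Z {1,5,6,7,8}->{1,5,6,7}
Constraint 2 (W != U) on D(W)={2,3,4,5,6,8} D(U)={2,3,7,8}: no change
So after constraint 2: D(Z) = {1,5,6,7}

Answer: {1,5,6,7}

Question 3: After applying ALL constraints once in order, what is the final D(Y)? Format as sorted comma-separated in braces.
Answer: {2,3,6,7}

Derivation:
Constraint 1 (Z < U) on D(Z)={1,5,6,7,8} D(U)={2,3,7,8}: Z {1,5,6,7,8}->{1,5,6,7}
Constraint 2 (W != U) on D(W)={2,3,4,5,6,8} D(U)={2,3,7,8}: no change
Constraint 3 (Z + Y = U) on D(Z)={1,5,6,7} D(Y)={2,3,5,6,7,8} D(U)={2,3,7,8}: Z {1,5,6,7}->{1,5,6}; Y {2,3,5,6,7,8}->{2,3,6,7}; U {2,3,7,8}->{3,7,8}
So after all 3 constraints: D(Y) = {2,3,6,7}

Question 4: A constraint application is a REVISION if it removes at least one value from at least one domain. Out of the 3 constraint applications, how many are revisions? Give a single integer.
Answer: 2

Derivation:
Constraint 1 (Z < U) on D(Z)={1,5,6,7,8} D(U)={2,3,7,8}: Z {1,5,6,7,8}->{1,5,6,7} => REVISION
Constraint 2 (W != U) on D(W)={2,3,4,5,6,8} D(U)={2,3,7,8}: no change => not a revision
Constraint 3 (Z + Y = U) on D(Z)={1,5,6,7} D(Y)={2,3,5,6,7,8} D(U)={2,3,7,8}: Z {1,5,6,7}->{1,5,6}; Y {2,3,5,6,7,8}->{2,3,6,7}; U {2,3,7,8}->{3,7,8} => REVISION
Total revisions = 2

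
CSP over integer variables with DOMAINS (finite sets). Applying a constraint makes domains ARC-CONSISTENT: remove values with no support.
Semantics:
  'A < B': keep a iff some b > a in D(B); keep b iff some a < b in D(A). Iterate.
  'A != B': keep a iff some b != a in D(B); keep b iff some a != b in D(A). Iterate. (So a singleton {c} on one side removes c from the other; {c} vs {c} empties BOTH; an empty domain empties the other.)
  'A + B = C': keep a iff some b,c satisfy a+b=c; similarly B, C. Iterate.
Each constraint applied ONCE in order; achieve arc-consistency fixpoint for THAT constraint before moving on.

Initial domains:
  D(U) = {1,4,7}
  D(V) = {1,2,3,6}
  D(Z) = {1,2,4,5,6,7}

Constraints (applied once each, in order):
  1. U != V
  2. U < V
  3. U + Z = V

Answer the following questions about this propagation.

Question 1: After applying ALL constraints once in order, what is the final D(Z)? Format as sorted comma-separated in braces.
Constraint 1 (U != V) on D(U)={1,4,7} D(V)={1,2,3,6}: no change
Constraint 2 (U < V) on D(U)={1,4,7} D(V)={1,2,3,6}: U {1,4,7}->{1,4}; V {1,2,3,6}->{2,3,6}
Constraint 3 (U + Z = V) on D(U)={1,4} D(Z)={1,2,4,5,6,7} D(V)={2,3,6}: Z {1,2,4,5,6,7}->{1,2,5}
So after all 3 constraints: D(Z) = {1,2,5}

Answer: {1,2,5}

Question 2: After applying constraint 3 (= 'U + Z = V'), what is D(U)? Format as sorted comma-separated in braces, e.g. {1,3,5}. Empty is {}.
Constraint 1 (U != V) on D(U)={1,4,7} D(V)={1,2,3,6}: no change
Constraint 2 (U < V) on D(U)={1,4,7} D(V)={1,2,3,6}: U {1,4,7}->{1,4}; V {1,2,3,6}->{2,3,6}
Constraint 3 (U + Z = V) on D(U)={1,4} D(Z)={1,2,4,5,6,7} D(V)={2,3,6}: Z {1,2,4,5,6,7}->{1,2,5}
So after constraint 3: D(U) = {1,4}

Answer: {1,4}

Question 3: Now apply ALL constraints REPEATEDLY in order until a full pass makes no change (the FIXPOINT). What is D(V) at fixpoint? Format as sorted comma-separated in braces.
Answer: {2,3,6}

Derivation:
pass 0 (initial): D(V)={1,2,3,6}
pass 1: U {1,4,7}->{1,4}; V {1,2,3,6}->{2,3,6}; Z {1,2,4,5,6,7}->{1,2,5}
pass 2: no change
Fixpoint after 2 passes: D(V) = {2,3,6}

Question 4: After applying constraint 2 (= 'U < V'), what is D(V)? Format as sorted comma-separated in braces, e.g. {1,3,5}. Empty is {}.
Constraint 1 (U != V) on D(U)={1,4,7} D(V)={1,2,3,6}: no change
Constraint 2 (U < V) on D(U)={1,4,7} D(V)={1,2,3,6}: U {1,4,7}->{1,4}; V {1,2,3,6}->{2,3,6}
So after constraint 2: D(V) = {2,3,6}

Answer: {2,3,6}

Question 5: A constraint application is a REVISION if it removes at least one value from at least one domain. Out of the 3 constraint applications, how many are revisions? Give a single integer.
Constraint 1 (U != V) on D(U)={1,4,7} D(V)={1,2,3,6}: no change => not a revision
Constraint 2 (U < V) on D(U)={1,4,7} D(V)={1,2,3,6}: U {1,4,7}->{1,4}; V {1,2,3,6}->{2,3,6} => REVISION
Constraint 3 (U + Z = V) on D(U)={1,4} D(Z)={1,2,4,5,6,7} D(V)={2,3,6}: Z {1,2,4,5,6,7}->{1,2,5} => REVISION
Total revisions = 2

Answer: 2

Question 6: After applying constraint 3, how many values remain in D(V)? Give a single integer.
Constraint 1 (U != V) on D(U)={1,4,7} D(V)={1,2,3,6}: no change
Constraint 2 (U < V) on D(U)={1,4,7} D(V)={1,2,3,6}: U {1,4,7}->{1,4}; V {1,2,3,6}->{2,3,6}
Constraint 3 (U + Z = V) on D(U)={1,4} D(Z)={1,2,4,5,6,7} D(V)={2,3,6}: Z {1,2,4,5,6,7}->{1,2,5}
So after constraint 3: D(V)={2,3,6}, size = 3

Answer: 3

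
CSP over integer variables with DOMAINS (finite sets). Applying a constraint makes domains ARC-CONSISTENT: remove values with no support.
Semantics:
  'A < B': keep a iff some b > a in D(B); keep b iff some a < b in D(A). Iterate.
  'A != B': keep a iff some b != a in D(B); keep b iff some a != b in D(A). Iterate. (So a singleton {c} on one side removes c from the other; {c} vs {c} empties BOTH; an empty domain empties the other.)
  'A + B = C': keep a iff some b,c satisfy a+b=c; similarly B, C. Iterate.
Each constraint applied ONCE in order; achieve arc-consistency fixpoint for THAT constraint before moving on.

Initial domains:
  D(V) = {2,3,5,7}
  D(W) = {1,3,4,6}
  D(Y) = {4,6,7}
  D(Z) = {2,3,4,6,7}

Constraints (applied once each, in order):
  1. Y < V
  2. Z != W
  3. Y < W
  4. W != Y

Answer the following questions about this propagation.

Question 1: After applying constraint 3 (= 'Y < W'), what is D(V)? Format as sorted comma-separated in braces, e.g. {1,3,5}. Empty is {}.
Answer: {5,7}

Derivation:
Constraint 1 (Y < V) on D(Y)={4,6,7} D(V)={2,3,5,7}: Y {4,6,7}->{4,6}; V {2,3,5,7}->{5,7}
Constraint 2 (Z != W) on D(Z)={2,3,4,6,7} D(W)={1,3,4,6}: no change
Constraint 3 (Y < W) on D(Y)={4,6} D(W)={1,3,4,6}: Y {4,6}->{4}; W {1,3,4,6}->{6}
So after constraint 3: D(V) = {5,7}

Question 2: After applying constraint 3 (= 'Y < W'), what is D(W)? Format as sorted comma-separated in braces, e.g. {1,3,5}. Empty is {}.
Answer: {6}

Derivation:
Constraint 1 (Y < V) on D(Y)={4,6,7} D(V)={2,3,5,7}: Y {4,6,7}->{4,6}; V {2,3,5,7}->{5,7}
Constraint 2 (Z != W) on D(Z)={2,3,4,6,7} D(W)={1,3,4,6}: no change
Constraint 3 (Y < W) on D(Y)={4,6} D(W)={1,3,4,6}: Y {4,6}->{4}; W {1,3,4,6}->{6}
So after constraint 3: D(W) = {6}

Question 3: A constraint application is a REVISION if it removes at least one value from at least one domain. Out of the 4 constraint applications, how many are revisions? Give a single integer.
Constraint 1 (Y < V) on D(Y)={4,6,7} D(V)={2,3,5,7}: Y {4,6,7}->{4,6}; V {2,3,5,7}->{5,7} => REVISION
Constraint 2 (Z != W) on D(Z)={2,3,4,6,7} D(W)={1,3,4,6}: no change => not a revision
Constraint 3 (Y < W) on D(Y)={4,6} D(W)={1,3,4,6}: Y {4,6}->{4}; W {1,3,4,6}->{6} => REVISION
Constraint 4 (W != Y) on D(W)={6} D(Y)={4}: no change => not a revision
Total revisions = 2

Answer: 2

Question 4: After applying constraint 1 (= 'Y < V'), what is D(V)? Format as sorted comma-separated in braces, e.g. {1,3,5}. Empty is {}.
Answer: {5,7}

Derivation:
Constraint 1 (Y < V) on D(Y)={4,6,7} D(V)={2,3,5,7}: Y {4,6,7}->{4,6}; V {2,3,5,7}->{5,7}
So after constraint 1: D(V) = {5,7}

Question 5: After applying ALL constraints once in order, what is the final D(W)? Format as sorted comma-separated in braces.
Constraint 1 (Y < V) on D(Y)={4,6,7} D(V)={2,3,5,7}: Y {4,6,7}->{4,6}; V {2,3,5,7}->{5,7}
Constraint 2 (Z != W) on D(Z)={2,3,4,6,7} D(W)={1,3,4,6}: no change
Constraint 3 (Y < W) on D(Y)={4,6} D(W)={1,3,4,6}: Y {4,6}->{4}; W {1,3,4,6}->{6}
Constraint 4 (W != Y) on D(W)={6} D(Y)={4}: no change
So after all 4 constraints: D(W) = {6}

Answer: {6}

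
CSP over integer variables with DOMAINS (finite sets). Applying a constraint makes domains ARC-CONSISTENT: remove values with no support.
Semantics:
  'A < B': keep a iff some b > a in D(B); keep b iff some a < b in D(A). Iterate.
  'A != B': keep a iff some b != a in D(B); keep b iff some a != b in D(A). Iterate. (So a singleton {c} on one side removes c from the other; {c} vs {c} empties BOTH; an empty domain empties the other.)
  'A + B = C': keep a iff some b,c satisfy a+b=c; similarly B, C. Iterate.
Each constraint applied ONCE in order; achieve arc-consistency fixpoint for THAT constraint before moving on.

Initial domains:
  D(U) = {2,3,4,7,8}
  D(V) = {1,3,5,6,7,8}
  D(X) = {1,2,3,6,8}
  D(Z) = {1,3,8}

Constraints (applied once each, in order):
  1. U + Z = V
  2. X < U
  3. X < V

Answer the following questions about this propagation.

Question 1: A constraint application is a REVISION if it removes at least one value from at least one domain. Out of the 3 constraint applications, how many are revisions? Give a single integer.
Answer: 2

Derivation:
Constraint 1 (U + Z = V) on D(U)={2,3,4,7,8} D(Z)={1,3,8} D(V)={1,3,5,6,7,8}: U {2,3,4,7,8}->{2,3,4,7}; Z {1,3,8}->{1,3}; V {1,3,5,6,7,8}->{3,5,6,7,8} => REVISION
Constraint 2 (X < U) on D(X)={1,2,3,6,8} D(U)={2,3,4,7}: X {1,2,3,6,8}->{1,2,3,6} => REVISION
Constraint 3 (X < V) on D(X)={1,2,3,6} D(V)={3,5,6,7,8}: no change => not a revision
Total revisions = 2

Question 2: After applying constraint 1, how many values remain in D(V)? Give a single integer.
Answer: 5

Derivation:
Constraint 1 (U + Z = V) on D(U)={2,3,4,7,8} D(Z)={1,3,8} D(V)={1,3,5,6,7,8}: U {2,3,4,7,8}->{2,3,4,7}; Z {1,3,8}->{1,3}; V {1,3,5,6,7,8}->{3,5,6,7,8}
So after constraint 1: D(V)={3,5,6,7,8}, size = 5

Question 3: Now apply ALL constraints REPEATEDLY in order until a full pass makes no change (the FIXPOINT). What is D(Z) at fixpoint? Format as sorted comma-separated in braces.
Answer: {1,3}

Derivation:
pass 0 (initial): D(Z)={1,3,8}
pass 1: U {2,3,4,7,8}->{2,3,4,7}; V {1,3,5,6,7,8}->{3,5,6,7,8}; X {1,2,3,6,8}->{1,2,3,6}; Z {1,3,8}->{1,3}
pass 2: no change
Fixpoint after 2 passes: D(Z) = {1,3}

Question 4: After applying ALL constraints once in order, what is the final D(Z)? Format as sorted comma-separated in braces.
Answer: {1,3}

Derivation:
Constraint 1 (U + Z = V) on D(U)={2,3,4,7,8} D(Z)={1,3,8} D(V)={1,3,5,6,7,8}: U {2,3,4,7,8}->{2,3,4,7}; Z {1,3,8}->{1,3}; V {1,3,5,6,7,8}->{3,5,6,7,8}
Constraint 2 (X < U) on D(X)={1,2,3,6,8} D(U)={2,3,4,7}: X {1,2,3,6,8}->{1,2,3,6}
Constraint 3 (X < V) on D(X)={1,2,3,6} D(V)={3,5,6,7,8}: no change
So after all 3 constraints: D(Z) = {1,3}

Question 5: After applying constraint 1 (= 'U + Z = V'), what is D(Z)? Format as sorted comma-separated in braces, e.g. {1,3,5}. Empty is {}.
Answer: {1,3}

Derivation:
Constraint 1 (U + Z = V) on D(U)={2,3,4,7,8} D(Z)={1,3,8} D(V)={1,3,5,6,7,8}: U {2,3,4,7,8}->{2,3,4,7}; Z {1,3,8}->{1,3}; V {1,3,5,6,7,8}->{3,5,6,7,8}
So after constraint 1: D(Z) = {1,3}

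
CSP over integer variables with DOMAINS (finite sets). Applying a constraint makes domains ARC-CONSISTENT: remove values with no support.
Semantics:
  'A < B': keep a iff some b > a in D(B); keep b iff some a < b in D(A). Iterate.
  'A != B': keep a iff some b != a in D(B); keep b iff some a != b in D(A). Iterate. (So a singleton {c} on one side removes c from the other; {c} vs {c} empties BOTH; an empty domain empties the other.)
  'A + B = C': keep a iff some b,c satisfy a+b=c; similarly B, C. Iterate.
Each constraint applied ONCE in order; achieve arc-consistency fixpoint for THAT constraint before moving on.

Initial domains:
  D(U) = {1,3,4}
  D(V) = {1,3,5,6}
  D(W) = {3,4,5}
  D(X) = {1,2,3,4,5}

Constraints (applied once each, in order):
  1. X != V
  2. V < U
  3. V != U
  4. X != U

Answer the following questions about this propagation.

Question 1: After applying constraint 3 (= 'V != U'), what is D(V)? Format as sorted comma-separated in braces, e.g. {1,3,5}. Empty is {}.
Constraint 1 (X != V) on D(X)={1,2,3,4,5} D(V)={1,3,5,6}: no change
Constraint 2 (V < U) on D(V)={1,3,5,6} D(U)={1,3,4}: V {1,3,5,6}->{1,3}; U {1,3,4}->{3,4}
Constraint 3 (V != U) on D(V)={1,3} D(U)={3,4}: no change
So after constraint 3: D(V) = {1,3}

Answer: {1,3}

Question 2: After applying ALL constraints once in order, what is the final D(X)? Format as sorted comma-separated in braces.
Constraint 1 (X != V) on D(X)={1,2,3,4,5} D(V)={1,3,5,6}: no change
Constraint 2 (V < U) on D(V)={1,3,5,6} D(U)={1,3,4}: V {1,3,5,6}->{1,3}; U {1,3,4}->{3,4}
Constraint 3 (V != U) on D(V)={1,3} D(U)={3,4}: no change
Constraint 4 (X != U) on D(X)={1,2,3,4,5} D(U)={3,4}: no change
So after all 4 constraints: D(X) = {1,2,3,4,5}

Answer: {1,2,3,4,5}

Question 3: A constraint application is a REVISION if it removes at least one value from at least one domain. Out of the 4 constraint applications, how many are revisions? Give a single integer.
Answer: 1

Derivation:
Constraint 1 (X != V) on D(X)={1,2,3,4,5} D(V)={1,3,5,6}: no change => not a revision
Constraint 2 (V < U) on D(V)={1,3,5,6} D(U)={1,3,4}: V {1,3,5,6}->{1,3}; U {1,3,4}->{3,4} => REVISION
Constraint 3 (V != U) on D(V)={1,3} D(U)={3,4}: no change => not a revision
Constraint 4 (X != U) on D(X)={1,2,3,4,5} D(U)={3,4}: no change => not a revision
Total revisions = 1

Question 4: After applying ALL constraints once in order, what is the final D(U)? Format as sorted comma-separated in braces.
Answer: {3,4}

Derivation:
Constraint 1 (X != V) on D(X)={1,2,3,4,5} D(V)={1,3,5,6}: no change
Constraint 2 (V < U) on D(V)={1,3,5,6} D(U)={1,3,4}: V {1,3,5,6}->{1,3}; U {1,3,4}->{3,4}
Constraint 3 (V != U) on D(V)={1,3} D(U)={3,4}: no change
Constraint 4 (X != U) on D(X)={1,2,3,4,5} D(U)={3,4}: no change
So after all 4 constraints: D(U) = {3,4}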